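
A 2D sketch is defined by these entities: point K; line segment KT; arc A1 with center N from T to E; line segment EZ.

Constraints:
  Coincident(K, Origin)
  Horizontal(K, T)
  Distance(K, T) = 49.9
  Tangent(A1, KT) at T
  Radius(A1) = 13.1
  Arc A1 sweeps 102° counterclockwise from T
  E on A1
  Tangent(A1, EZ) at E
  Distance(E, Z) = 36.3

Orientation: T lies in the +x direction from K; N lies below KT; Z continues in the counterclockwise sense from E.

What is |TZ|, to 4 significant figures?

51.60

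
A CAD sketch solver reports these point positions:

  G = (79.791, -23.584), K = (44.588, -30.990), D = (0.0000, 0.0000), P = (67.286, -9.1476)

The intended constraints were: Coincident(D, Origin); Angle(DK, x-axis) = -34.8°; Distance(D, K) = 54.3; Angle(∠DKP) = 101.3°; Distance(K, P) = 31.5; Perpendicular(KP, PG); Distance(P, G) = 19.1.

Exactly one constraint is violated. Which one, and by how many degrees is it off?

Perpendicular(KP, PG) — off by 3.00°.

D = (0.00, 0.00) ✓; DK at -34.80° ✓; |DK| = 54.30 ✓; ∠DKP = 101.3° ✓; |KP| = 31.50 ✓; ∠(KP, PG) = 93.00° ✗; |PG| = 19.10 ✓.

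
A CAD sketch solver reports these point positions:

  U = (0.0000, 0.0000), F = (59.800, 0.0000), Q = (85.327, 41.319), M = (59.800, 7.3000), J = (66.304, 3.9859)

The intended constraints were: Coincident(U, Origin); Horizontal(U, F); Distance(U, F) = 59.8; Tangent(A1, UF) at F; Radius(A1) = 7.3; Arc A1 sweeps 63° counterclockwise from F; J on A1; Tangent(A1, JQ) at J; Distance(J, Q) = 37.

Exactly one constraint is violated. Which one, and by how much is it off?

Distance(J, Q) = 37 — off by 4.90.

U = (0.00, 0.00) ✓; U.y = 0.00, F.y = 0.00 ✓; |UF| = 59.80 ✓; ∠(MF, FU) = 90.00° ✓; |MF| = 7.300 ✓; bearing(M→J) − bearing(M→F) = 63.00° ✓; |MJ| = 7.300 ✓; ∠(MJ, JQ) = 90.00° ✓; |JQ| = 41.90 ✗.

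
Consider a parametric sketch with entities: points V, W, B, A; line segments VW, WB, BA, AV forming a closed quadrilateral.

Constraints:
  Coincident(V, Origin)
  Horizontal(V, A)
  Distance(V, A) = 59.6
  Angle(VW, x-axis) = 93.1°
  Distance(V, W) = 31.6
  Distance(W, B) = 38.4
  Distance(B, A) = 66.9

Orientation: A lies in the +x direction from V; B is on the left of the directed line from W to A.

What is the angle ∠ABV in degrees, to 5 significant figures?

54.282°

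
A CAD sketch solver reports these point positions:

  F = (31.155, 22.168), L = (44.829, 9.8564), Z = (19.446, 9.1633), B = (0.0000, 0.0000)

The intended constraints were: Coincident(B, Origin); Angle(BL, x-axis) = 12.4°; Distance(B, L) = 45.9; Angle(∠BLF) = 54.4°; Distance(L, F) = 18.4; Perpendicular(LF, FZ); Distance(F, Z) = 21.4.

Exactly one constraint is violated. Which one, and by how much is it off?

Distance(F, Z) = 21.4 — off by 3.90.

B = (0.00, 0.00) ✓; BL at 12.40° ✓; |BL| = 45.90 ✓; ∠BLF = 54.40° ✓; |LF| = 18.40 ✓; ∠(LF, FZ) = 90.00° ✓; |FZ| = 17.50 ✗.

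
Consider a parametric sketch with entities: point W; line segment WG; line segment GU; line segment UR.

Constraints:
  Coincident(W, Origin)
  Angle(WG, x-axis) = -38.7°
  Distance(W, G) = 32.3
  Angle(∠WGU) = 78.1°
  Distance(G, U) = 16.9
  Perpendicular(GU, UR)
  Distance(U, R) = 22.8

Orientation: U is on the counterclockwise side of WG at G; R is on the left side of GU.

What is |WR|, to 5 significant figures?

13.505

W is at the origin; WG runs at -38.7° with length 32.3, so G = 32.3·(cos -38.7°, sin -38.7°) = (25.208, -20.195). ∠WGU = 78.1°, so GU runs at -38.7° + (180° − 78.1°) = 63.200° from the x-axis; with |GU| = 16.9, U = G + 16.9·(cos 63.200°, sin 63.200°) = (32.828, -5.1106). The perpendicularity gives UR at right angles to GU; with |UR| = 22.8 on the left of GU, R = U + 22.8·(-0.89259, 0.45088) = (12.477, 5.1694). Then |WR| = |R − W| = 13.505.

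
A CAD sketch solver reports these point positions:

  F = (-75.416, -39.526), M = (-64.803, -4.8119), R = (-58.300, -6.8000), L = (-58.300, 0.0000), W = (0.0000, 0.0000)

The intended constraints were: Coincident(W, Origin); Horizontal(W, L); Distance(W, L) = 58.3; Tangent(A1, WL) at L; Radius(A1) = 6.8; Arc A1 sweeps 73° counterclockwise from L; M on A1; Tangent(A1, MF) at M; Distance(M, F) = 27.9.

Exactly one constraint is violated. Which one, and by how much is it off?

Distance(M, F) = 27.9 — off by 8.40.

W = (0.00, 0.00) ✓; W.y = 0.00, L.y = 0.00 ✓; |WL| = 58.30 ✓; ∠(RL, LW) = 90.00° ✓; |RL| = 6.800 ✓; bearing(R→M) − bearing(R→L) = 73.00° ✓; |RM| = 6.800 ✓; ∠(RM, MF) = 90.00° ✓; |MF| = 36.30 ✗.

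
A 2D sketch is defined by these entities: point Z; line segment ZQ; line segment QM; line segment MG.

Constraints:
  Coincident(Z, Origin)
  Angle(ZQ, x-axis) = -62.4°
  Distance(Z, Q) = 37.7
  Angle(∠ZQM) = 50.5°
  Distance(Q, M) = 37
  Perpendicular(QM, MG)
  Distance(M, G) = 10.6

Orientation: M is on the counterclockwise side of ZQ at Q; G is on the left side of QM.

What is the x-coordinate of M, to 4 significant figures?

31.86

Z is at the origin; ZQ runs at -62.4° with length 37.7, so Q = 37.7·(cos -62.4°, sin -62.4°) = (17.47, -33.41). ∠ZQM = 50.5°, so QM runs at -62.4° + (180° − 50.5°) = 67.10° from the x-axis; with |QM| = 37.0, M = Q + 37.0·(cos 67.10°, sin 67.10°) = (31.86, 0.6740). So M.x = 31.86.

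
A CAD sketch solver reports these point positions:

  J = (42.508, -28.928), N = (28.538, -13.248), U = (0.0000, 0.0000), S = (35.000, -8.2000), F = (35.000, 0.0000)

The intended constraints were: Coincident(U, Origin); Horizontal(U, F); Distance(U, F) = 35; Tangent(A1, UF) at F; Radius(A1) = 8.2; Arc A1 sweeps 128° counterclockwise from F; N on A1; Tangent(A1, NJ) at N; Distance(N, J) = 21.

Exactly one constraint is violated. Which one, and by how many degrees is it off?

Tangent(A1, NJ) at N — off by 3.70°.

U = (0.00, 0.00) ✓; U.y = 0.00, F.y = 0.00 ✓; |UF| = 35.00 ✓; ∠(SF, FU) = 90.00° ✓; |SF| = 8.200 ✓; bearing(S→N) − bearing(S→F) = 128.0° ✓; |SN| = 8.200 ✓; ∠(SN, NJ) = 86.30° ✗; |NJ| = 21.00 ✓.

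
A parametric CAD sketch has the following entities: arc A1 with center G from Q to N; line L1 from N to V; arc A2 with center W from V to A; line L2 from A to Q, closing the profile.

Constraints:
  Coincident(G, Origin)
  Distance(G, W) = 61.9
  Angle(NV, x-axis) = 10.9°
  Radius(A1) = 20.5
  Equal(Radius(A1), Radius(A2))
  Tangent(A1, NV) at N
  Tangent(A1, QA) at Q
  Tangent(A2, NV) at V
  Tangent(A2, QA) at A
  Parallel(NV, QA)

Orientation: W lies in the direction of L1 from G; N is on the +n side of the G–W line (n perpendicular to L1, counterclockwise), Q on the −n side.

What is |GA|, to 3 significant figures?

65.2

Tangency of A1 to both parallel lines with radius 20.5 puts N and Q at G ± 20.5·n: N = (-3.88, 20.1), Q = (3.88, -20.1). Equal radii place V and A the same way about W: V = W + 20.5·n = (56.9, 31.8), A = W − 20.5·n = (64.7, -8.43). Then |GA| = |A − G| = 65.2.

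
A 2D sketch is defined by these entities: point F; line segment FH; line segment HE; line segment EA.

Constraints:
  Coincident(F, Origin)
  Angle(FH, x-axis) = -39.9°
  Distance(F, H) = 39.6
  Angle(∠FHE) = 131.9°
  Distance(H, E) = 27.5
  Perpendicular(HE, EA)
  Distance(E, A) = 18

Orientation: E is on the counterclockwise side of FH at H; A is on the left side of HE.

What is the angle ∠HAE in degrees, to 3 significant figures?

56.8°

∠FHE = 131.9°, so HE runs at -39.9° + (180° − 131.9°) = 8.20° from the x-axis; with |HE| = 27.5, E = H + 27.5·(cos 8.20°, sin 8.20°) = (57.6, -21.5). HE ⟂ EA; with |EA| = 18.0 on the left of HE, A = E + 18.0·(-0.143, 0.990) = (55.0, -3.66). Then cos ∠HAE = AH·AE / (|AH||AE|), giving 56.8°.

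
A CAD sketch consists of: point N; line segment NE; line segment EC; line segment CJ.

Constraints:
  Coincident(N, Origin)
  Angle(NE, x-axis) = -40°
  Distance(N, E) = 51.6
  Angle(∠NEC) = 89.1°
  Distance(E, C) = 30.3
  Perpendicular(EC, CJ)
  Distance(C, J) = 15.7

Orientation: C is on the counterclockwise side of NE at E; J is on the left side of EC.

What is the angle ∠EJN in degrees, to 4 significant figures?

77.99°

N is at the origin; NE runs at -40.0° with length 51.6, so E = 51.6·(cos -40.0°, sin -40.0°) = (39.53, -33.17). ∠NEC = 89.1°, so EC runs at -40.0° + (180° − 89.1°) = 50.90° from the x-axis; with |EC| = 30.3, C = E + 30.3·(cos 50.90°, sin 50.90°) = (58.64, -9.654). EC is perpendicular to CJ; with |CJ| = 15.7 on the left of EC, J = C + 15.7·(-0.7760, 0.6307) = (46.45, 0.2480). Then cos ∠EJN = JE·JN / (|JE||JN|), giving 77.99°.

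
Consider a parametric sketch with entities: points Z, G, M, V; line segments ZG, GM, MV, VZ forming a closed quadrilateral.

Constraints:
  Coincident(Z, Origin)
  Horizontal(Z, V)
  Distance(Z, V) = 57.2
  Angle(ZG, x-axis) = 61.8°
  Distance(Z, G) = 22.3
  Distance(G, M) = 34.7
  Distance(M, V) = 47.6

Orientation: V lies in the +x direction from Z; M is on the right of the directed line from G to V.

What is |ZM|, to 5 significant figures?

19.240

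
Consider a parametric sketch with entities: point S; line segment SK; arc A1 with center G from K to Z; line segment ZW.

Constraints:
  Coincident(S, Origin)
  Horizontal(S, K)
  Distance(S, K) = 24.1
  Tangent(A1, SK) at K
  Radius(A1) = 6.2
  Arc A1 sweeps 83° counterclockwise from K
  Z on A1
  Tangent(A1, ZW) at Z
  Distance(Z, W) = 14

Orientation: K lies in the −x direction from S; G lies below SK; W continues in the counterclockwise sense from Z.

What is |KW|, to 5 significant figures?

20.876

S is at the origin; S and K share the same y with |SK| = 24.1 and K on the −x side, so K = (-24.100, 0.0000). The tangent condition forces GK to be normal to SK, so G = K + (0, -6.2) = (-24.100, -6.2000). On A1, K sits at bearing 90° from G; an 83° counterclockwise sweep puts Z at bearing 173°, so Z = G + 6.2·(cos 173°, sin 173°) = (-30.254, -5.4444). Since A1 is tangent to ZW there, GZ ⟂ ZW, so ZW runs along (−sin 173°, cos 173°); with |ZW| = 14.0, W = (-31.960, -19.340). Then |KW| = |W − K| = 20.876.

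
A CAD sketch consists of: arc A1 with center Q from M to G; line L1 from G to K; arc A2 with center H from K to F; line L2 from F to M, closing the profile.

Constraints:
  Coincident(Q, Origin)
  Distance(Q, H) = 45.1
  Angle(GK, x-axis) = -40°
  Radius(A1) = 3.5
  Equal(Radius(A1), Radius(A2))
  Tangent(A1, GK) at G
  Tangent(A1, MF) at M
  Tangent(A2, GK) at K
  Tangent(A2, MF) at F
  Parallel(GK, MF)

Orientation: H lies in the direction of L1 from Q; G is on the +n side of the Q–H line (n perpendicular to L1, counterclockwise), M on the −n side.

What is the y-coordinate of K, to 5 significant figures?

-26.309

The slot axis is L1's direction at -40.0°, so u = (cos -40.0°, sin -40.0°) = (0.76604, -0.64279) and n = (−sin -40.0°, cos -40.0°) = (0.64279, 0.76604). Q is at the origin and H lies 45.1 along u from Q, so H = 45.1·u = (34.549, -28.990). Tangency of A1 to both parallel lines with radius 3.5 puts G and M at Q ± 3.5·n: G = (2.2498, 2.6812), M = (-2.2498, -2.6812). Equal radii place K and F the same way about H: K = H + 3.5·n = (36.798, -26.309), F = H − 3.5·n = (32.299, -31.671). So K.y = -26.309.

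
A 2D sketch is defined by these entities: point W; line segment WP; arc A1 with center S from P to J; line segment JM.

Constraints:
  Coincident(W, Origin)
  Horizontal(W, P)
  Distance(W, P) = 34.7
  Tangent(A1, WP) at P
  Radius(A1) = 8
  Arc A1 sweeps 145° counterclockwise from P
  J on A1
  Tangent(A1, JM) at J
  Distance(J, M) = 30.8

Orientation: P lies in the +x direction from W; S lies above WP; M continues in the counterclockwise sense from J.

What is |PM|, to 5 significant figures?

38.264

On A1, P sits at bearing -90° from S; a 145° counterclockwise sweep puts J at bearing 55°, so J = S + 8.0·(cos 55°, sin 55°) = (39.289, 14.553). The tangent condition forces SJ to be normal to JM, so JM runs along (−sin 55°, cos 55°); with |JM| = 30.8, M = (14.059, 32.219). Then |PM| = |M − P| = 38.264.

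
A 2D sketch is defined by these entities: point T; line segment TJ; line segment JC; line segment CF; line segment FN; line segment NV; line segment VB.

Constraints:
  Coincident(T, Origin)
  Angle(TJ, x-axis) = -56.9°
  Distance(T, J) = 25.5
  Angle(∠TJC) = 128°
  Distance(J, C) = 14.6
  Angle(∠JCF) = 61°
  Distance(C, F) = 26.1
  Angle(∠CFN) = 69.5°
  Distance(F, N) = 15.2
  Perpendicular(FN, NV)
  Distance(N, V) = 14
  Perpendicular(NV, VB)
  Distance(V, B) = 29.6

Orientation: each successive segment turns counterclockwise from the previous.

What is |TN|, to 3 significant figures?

11.8

T is at the origin; TJ runs at -56.9° with length 25.5, so J = (13.9, -21.4). ∠TJC = 128.0° gives JC at -4.90° from the x-axis; with |JC| = 14.6, C = (28.5, -22.6). ∠JCF = 61.0° gives CF at 114° from the x-axis; with |CF| = 26.1, F = (17.8, 1.22). ∠CFN = 69.5° gives FN at -135° from the x-axis; with |FN| = 15.2, N = (6.99, -9.46). Then |TN| = |N − T| = 11.8.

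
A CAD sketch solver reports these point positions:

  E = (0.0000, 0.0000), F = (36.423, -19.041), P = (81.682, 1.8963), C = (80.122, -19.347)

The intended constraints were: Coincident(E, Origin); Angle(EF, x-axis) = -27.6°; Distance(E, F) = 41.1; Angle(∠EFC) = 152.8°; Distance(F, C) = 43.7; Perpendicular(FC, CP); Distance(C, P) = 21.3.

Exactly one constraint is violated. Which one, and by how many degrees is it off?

Perpendicular(FC, CP) — off by 3.80°.

E = (0.00, 0.00) ✓; EF at -27.60° ✓; |EF| = 41.10 ✓; ∠EFC = 152.8° ✓; |FC| = 43.70 ✓; ∠(FC, CP) = 86.20° ✗; |CP| = 21.30 ✓.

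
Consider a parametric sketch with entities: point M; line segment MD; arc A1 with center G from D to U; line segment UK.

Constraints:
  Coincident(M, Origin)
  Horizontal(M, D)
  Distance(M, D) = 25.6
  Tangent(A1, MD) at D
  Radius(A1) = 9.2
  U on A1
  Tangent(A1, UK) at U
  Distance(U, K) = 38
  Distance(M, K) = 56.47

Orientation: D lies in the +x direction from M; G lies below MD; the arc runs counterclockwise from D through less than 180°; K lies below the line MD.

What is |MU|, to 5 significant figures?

20.904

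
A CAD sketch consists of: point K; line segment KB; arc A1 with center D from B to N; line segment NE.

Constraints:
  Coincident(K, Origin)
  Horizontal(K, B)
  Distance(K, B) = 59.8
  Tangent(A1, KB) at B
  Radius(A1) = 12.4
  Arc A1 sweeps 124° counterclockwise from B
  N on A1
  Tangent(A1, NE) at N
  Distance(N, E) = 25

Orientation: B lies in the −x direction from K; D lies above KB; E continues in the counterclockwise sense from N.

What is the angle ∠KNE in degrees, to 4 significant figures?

145.3°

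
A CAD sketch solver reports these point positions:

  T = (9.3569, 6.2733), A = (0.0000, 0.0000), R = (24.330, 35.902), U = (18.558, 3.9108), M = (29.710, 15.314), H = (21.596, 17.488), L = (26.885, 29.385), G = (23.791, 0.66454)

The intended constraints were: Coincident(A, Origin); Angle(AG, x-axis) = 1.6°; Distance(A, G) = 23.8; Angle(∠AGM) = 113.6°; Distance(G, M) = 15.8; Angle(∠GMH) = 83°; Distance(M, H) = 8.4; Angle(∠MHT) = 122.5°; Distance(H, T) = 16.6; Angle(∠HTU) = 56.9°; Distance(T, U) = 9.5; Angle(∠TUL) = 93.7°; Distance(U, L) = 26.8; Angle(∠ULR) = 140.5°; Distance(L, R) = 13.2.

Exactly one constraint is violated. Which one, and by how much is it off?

Distance(L, R) = 13.2 — off by 6.20.

A = (0.00, 0.00) ✓; AG at 1.600° ✓; |AG| = 23.80 ✓; ∠AGM = 113.6° ✓; |GM| = 15.80 ✓; ∠GMH = 83.00° ✓; |MH| = 8.400 ✓; ∠MHT = 122.5° ✓; |HT| = 16.60 ✓; ∠HTU = 56.90° ✓; |TU| = 9.500 ✓; ∠TUL = 93.70° ✓; |UL| = 26.80 ✓; ∠ULR = 140.5° ✓; |LR| = 7.000 ✗.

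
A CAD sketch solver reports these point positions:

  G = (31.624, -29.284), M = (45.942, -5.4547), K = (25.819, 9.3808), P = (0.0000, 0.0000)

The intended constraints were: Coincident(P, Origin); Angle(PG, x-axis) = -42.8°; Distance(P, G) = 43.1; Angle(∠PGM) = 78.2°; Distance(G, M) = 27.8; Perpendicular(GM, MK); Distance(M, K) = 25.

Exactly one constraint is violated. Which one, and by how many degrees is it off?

Perpendicular(GM, MK) — off by 5.40°.

P = (0.00, 0.00) ✓; PG at -42.80° ✓; |PG| = 43.10 ✓; ∠PGM = 78.20° ✓; |GM| = 27.80 ✓; ∠(GM, MK) = 84.60° ✗; |MK| = 25.00 ✓.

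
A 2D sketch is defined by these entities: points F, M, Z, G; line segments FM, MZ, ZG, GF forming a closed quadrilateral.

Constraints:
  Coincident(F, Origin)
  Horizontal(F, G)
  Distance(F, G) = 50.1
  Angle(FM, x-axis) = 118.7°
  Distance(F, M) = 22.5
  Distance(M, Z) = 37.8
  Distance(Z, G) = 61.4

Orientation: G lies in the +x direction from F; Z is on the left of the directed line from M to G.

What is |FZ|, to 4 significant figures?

50.73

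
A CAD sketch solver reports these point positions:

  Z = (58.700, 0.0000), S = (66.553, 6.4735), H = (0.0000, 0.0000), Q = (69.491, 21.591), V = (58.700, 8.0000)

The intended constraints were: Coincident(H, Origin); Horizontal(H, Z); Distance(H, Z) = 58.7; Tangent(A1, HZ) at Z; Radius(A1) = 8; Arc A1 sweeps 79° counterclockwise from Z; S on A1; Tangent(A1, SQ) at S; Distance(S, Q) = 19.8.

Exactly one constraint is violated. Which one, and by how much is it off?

Distance(S, Q) = 19.8 — off by 4.40.

H = (0.00, 0.00) ✓; H.y = 0.00, Z.y = 0.00 ✓; |HZ| = 58.70 ✓; ∠(VZ, ZH) = 90.00° ✓; |VZ| = 8.000 ✓; bearing(V→S) − bearing(V→Z) = 79.00° ✓; |VS| = 8.000 ✓; ∠(VS, SQ) = 90.00° ✓; |SQ| = 15.40 ✗.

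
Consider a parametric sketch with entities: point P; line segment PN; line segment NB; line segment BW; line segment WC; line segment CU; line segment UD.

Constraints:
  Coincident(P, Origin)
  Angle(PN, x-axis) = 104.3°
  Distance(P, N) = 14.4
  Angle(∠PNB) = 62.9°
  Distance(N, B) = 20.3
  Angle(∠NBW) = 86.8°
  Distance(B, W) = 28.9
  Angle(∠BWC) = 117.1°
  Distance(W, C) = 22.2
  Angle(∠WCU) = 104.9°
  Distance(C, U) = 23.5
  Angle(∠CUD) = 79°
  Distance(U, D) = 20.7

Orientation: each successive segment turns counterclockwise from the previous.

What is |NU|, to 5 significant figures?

25.464

∠BWC = 117.1° gives WC at 17.500° from the x-axis; with |WC| = 22.2, C = (22.681, -13.373). ∠WCU = 104.9° gives CU at 92.600° from the x-axis; with |CU| = 23.5, U = (21.615, 10.103). Then |NU| = |U − N| = 25.464.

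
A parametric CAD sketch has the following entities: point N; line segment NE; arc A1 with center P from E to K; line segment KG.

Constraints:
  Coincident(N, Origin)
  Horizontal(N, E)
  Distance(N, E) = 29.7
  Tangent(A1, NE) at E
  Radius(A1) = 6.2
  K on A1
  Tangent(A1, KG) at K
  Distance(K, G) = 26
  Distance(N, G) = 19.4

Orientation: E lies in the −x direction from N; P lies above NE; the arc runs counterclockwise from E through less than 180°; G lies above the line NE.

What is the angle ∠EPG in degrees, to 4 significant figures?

117.3°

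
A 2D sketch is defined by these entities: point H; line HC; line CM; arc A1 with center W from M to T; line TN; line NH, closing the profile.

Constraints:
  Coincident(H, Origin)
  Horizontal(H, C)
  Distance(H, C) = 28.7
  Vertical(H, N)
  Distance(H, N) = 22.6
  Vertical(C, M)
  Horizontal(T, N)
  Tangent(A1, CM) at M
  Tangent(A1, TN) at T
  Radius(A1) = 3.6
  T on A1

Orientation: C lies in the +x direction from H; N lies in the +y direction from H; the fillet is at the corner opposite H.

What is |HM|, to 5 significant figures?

34.419

H is at the origin; H and C share the same y with |HC| = 28.7 and C on the +x side, so C = (28.700, 0.0000). HN is vertical with |HN| = 22.6 and N on the +y side, so N = (0.0000, 22.600). The virtual corner opposite H is at (28.700, 22.600). The tangent condition forces WM to be normal to CM and tangency of A1 to TN means the radius WT is perpendicular to TN, with radius 3.6, so the center W sits 3.6 in from both sides at W = (25.100, 19.000). That places the tangent points at M = (28.700, 19.000) on CM and T = (25.100, 22.600) on TN. Then |HM| = |M − H| = 34.419.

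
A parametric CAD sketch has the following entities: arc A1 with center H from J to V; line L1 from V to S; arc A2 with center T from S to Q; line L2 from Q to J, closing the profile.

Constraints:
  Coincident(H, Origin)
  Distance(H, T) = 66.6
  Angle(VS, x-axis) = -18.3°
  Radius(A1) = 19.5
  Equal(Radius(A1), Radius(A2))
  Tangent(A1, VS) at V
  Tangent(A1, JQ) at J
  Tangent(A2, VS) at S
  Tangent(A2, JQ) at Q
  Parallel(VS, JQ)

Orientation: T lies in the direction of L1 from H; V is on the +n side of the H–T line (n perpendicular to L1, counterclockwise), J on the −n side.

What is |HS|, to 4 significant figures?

69.40

The slot axis is L1's direction at -18.3°, so u = (cos -18.3°, sin -18.3°) = (0.9494, -0.3140) and n = (−sin -18.3°, cos -18.3°) = (0.3140, 0.9494). H is at the origin and T lies 66.6 along u from H, so T = 66.6·u = (63.23, -20.91). Tangency of A1 to both parallel lines with radius 19.5 puts V and J at H ± 19.5·n: V = (6.123, 18.51), J = (-6.123, -18.51). Equal radii place S and Q the same way about T: S = T + 19.5·n = (69.35, -2.398), Q = T − 19.5·n = (57.11, -39.43). Then |HS| = |S − H| = 69.40.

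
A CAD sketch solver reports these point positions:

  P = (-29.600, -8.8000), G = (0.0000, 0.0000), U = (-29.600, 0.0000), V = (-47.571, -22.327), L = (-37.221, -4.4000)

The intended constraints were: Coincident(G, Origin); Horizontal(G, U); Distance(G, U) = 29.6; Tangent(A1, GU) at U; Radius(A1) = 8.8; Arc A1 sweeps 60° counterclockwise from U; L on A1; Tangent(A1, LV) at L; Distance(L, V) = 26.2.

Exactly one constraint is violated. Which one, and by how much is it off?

Distance(L, V) = 26.2 — off by 5.50.

G = (0.00, 0.00) ✓; G.y = 0.00, U.y = 0.00 ✓; |GU| = 29.60 ✓; ∠(PU, UG) = 90.00° ✓; |PU| = 8.800 ✓; bearing(P→L) − bearing(P→U) = 60.00° ✓; |PL| = 8.800 ✓; ∠(PL, LV) = 90.00° ✓; |LV| = 20.70 ✗.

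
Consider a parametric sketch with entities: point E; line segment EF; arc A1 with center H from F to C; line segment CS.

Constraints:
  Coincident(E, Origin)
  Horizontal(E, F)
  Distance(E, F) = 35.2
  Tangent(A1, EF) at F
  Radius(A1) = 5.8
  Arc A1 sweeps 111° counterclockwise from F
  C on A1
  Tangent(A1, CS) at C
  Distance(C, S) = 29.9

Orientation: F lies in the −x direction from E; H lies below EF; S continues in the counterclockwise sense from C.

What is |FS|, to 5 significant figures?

36.183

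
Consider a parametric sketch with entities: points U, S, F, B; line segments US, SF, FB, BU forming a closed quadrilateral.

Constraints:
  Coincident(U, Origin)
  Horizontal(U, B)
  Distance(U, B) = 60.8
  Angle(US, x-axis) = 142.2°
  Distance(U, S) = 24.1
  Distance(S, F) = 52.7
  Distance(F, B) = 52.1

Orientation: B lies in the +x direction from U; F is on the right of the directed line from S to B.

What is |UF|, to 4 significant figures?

29.50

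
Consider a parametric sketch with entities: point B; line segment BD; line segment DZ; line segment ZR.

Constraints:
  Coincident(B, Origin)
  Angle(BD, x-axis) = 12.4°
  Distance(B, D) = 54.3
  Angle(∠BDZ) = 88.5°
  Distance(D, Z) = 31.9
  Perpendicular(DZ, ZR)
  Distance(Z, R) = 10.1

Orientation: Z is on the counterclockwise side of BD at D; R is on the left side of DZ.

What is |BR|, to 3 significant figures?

53.7

B is at the origin; BD runs at 12.4° with length 54.3, so D = 54.3·(cos 12.4°, sin 12.4°) = (53.0, 11.7). ∠BDZ = 88.5°, so DZ runs at 12.4° + (180° − 88.5°) = 104° from the x-axis; with |DZ| = 31.9, Z = D + 31.9·(cos 104°, sin 104°) = (45.4, 42.6). The perpendicularity gives ZR at right angles to DZ; with |ZR| = 10.1 on the left of DZ, R = Z + 10.1·(-0.971, -0.240) = (35.6, 40.2). Then |BR| = |R − B| = 53.7.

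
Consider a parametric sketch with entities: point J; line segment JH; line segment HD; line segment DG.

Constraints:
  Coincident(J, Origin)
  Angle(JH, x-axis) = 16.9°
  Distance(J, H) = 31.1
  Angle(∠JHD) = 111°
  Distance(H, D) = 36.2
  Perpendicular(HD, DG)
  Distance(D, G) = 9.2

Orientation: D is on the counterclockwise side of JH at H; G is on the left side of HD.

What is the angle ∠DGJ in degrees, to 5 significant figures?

112.73°

∠JHD = 111.0°, so HD runs at 16.9° + (180° − 111.0°) = 85.900° from the x-axis; with |HD| = 36.2, D = H + 36.2·(cos 85.900°, sin 85.900°) = (32.345, 45.148). HD ⟂ DG; with |DG| = 9.2 on the left of HD, G = D + 9.2·(-0.99744, 0.071497) = (23.169, 45.806). Then cos ∠DGJ = GD·GJ / (|GD||GJ|), giving 112.73°.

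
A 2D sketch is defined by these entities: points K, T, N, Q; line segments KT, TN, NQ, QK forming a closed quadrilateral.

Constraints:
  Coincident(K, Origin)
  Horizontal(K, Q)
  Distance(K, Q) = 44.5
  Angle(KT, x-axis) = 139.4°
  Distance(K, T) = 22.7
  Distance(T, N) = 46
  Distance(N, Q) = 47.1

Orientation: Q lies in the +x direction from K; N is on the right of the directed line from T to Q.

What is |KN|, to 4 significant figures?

26.01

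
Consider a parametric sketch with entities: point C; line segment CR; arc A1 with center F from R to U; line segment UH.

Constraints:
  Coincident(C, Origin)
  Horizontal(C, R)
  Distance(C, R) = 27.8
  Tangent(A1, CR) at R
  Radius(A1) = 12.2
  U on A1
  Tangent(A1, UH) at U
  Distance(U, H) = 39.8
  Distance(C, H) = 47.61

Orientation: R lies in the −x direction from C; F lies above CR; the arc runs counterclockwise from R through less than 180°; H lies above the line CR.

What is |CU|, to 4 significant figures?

18.37

Checks: C.y = 0.00, R.y = 0.00 ✓; |FU| = 12.20 ✓; ∠(FU, UH) = 90.00° ✓; |UH| = 39.80 ✓; |CH| = 47.61 ✓.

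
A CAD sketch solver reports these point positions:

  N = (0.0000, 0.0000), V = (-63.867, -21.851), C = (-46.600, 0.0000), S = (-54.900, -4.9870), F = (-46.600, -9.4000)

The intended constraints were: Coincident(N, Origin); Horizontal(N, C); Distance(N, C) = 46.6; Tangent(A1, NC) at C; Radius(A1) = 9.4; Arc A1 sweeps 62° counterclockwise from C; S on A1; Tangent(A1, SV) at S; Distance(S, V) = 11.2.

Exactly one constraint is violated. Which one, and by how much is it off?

Distance(S, V) = 11.2 — off by 7.90.

N = (0.00, 0.00) ✓; N.y = 0.00, C.y = 0.00 ✓; |NC| = 46.60 ✓; ∠(FC, CN) = 90.00° ✓; |FC| = 9.400 ✓; bearing(F→S) − bearing(F→C) = 62.00° ✓; |FS| = 9.400 ✓; ∠(FS, SV) = 90.00° ✓; |SV| = 19.10 ✗.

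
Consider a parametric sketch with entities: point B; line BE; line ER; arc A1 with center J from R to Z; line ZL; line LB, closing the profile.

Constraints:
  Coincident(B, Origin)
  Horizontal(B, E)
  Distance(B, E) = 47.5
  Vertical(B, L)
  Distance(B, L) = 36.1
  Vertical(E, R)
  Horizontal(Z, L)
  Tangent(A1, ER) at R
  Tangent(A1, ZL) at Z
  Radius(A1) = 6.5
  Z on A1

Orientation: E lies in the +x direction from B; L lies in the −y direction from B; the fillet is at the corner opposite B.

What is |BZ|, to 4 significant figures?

54.63

B is at the origin; B and E share the same y with |BE| = 47.5 and E on the +x side, so E = (47.50, 0.000). BL is vertical with |BL| = 36.1 and L on the −y side, so L = (0.000, -36.10). The virtual corner opposite B is at (47.50, -36.10). Tangency of A1 to ER means the radius JR is perpendicular to ER and since A1 is tangent to ZL there, JZ ⟂ ZL, with radius 6.5, so the center J sits 6.5 in from both sides at J = (41.00, -29.60). That places the tangent points at R = (47.50, -29.60) on ER and Z = (41.00, -36.10) on ZL. Then |BZ| = |Z − B| = 54.63.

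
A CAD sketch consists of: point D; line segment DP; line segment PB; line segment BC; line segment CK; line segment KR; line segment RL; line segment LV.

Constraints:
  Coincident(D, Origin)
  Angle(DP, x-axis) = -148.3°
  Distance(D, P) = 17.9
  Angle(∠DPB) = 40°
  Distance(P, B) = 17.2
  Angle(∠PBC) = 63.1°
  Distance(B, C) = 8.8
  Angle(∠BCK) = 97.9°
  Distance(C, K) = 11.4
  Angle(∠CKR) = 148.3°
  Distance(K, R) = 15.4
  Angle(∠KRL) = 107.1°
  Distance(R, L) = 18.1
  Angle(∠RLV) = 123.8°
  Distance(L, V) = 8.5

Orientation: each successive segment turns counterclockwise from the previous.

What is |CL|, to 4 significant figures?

32.46

∠CKR = 148.3° gives KR at -137.6° from the x-axis; with |KR| = 15.4, R = (-23.59, -16.05). ∠KRL = 107.1° gives RL at -64.70° from the x-axis; with |RL| = 18.1, L = (-15.86, -32.41). Then |CL| = |L − C| = 32.46.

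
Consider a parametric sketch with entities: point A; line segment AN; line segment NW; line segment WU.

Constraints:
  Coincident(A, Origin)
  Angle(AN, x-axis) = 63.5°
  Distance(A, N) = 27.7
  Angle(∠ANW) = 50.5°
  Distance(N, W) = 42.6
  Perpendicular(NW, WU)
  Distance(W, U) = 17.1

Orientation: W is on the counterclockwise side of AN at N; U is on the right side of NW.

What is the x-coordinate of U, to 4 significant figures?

-33.00

A is at the origin; AN runs at 63.5° with length 27.7, so N = 27.7·(cos 63.5°, sin 63.5°) = (12.36, 24.79). ∠ANW = 50.5°, so NW runs at 63.5° + (180° − 50.5°) = 193.0° from the x-axis; with |NW| = 42.6, W = N + 42.6·(cos 193.0°, sin 193.0°) = (-29.15, 15.21). The perpendicularity gives WU at right angles to NW; with |WU| = 17.1 on the right of NW, U = W + 17.1·(-0.2250, 0.9744) = (-33.00, 31.87). So U.x = -33.00.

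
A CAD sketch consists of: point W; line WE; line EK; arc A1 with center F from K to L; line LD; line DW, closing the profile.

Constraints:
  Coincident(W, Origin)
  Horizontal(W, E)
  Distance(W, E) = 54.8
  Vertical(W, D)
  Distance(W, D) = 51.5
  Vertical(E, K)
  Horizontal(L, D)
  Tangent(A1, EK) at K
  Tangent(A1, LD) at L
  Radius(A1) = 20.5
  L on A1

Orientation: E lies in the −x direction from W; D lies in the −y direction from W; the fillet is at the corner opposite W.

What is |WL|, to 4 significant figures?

61.88

The virtual corner opposite W is at (-54.80, -51.50). The tangent condition forces FK to be normal to EK and the tangent condition forces FL to be normal to LD, with radius 20.5, so the center F sits 20.5 in from both sides at F = (-34.30, -31.00). That places the tangent points at K = (-54.80, -31.00) on EK and L = (-34.30, -51.50) on LD. Then |WL| = |L − W| = 61.88.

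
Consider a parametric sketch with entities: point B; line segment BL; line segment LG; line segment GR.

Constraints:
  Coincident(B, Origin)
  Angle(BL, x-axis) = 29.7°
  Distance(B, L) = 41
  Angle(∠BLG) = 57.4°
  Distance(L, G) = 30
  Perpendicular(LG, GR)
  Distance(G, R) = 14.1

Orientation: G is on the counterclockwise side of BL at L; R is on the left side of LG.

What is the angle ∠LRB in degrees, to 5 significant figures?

94.017°

B is at the origin; BL runs at 29.7° with length 41.0, so L = 41.0·(cos 29.7°, sin 29.7°) = (35.614, 20.314). ∠BLG = 57.4°, so LG runs at 29.7° + (180° − 57.4°) = 152.30° from the x-axis; with |LG| = 30.0, G = L + 30.0·(cos 152.30°, sin 152.30°) = (9.0521, 34.259). The perpendicularity gives GR at right angles to LG; with |GR| = 14.1 on the left of LG, R = G + 14.1·(-0.46484, -0.88539) = (2.4978, 21.775). Then cos ∠LRB = RL·RB / (|RL||RB|), giving 94.017°.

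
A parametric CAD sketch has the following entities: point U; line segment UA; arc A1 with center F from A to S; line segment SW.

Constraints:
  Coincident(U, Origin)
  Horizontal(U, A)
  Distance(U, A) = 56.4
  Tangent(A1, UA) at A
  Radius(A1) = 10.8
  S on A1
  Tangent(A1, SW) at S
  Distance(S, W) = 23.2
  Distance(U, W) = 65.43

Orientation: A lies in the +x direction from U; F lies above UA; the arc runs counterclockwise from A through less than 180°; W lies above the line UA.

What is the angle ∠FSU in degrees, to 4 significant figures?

15.64°

Checks: |FS| = 10.80 ✓; ∠(FS, SW) = 90.00° ✓; |SW| = 23.20 ✓; |UW| = 65.43 ✓.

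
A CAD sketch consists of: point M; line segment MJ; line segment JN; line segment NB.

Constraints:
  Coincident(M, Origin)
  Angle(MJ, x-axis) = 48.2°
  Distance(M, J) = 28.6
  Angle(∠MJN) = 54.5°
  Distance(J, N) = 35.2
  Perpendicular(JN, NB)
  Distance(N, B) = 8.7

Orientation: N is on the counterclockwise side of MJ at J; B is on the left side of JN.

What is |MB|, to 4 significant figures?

23.63

M is at the origin; MJ runs at 48.2° with length 28.6, so J = 28.6·(cos 48.2°, sin 48.2°) = (19.06, 21.32). ∠MJN = 54.5°, so JN runs at 48.2° + (180° − 54.5°) = 173.7° from the x-axis; with |JN| = 35.2, N = J + 35.2·(cos 173.7°, sin 173.7°) = (-15.92, 25.18). The perpendicularity gives NB at right angles to JN; with |NB| = 8.7 on the left of JN, B = N + 8.7·(-0.1097, -0.9940) = (-16.88, 16.54). Then |MB| = |B − M| = 23.63.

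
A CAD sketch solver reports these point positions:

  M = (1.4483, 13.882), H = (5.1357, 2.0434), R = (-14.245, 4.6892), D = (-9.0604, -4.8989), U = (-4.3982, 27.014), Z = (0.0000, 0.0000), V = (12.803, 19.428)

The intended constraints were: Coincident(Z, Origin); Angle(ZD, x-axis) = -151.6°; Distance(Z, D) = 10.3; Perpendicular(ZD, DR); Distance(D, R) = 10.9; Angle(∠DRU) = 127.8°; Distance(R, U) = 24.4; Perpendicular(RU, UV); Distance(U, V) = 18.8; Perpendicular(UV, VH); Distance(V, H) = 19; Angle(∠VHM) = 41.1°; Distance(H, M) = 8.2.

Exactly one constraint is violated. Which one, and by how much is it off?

Distance(H, M) = 8.2 — off by 4.20.

Z = (0.00, 0.00) ✓; ZD at -151.6° ✓; |ZD| = 10.30 ✓; ∠(ZD, DR) = 90.00° ✓; |DR| = 10.90 ✓; ∠DRU = 127.8° ✓; |RU| = 24.40 ✓; ∠(RU, UV) = 90.00° ✓; |UV| = 18.80 ✓; ∠(UV, VH) = 90.00° ✓; |VH| = 19.00 ✓; ∠VHM = 41.10° ✓; |HM| = 12.40 ✗.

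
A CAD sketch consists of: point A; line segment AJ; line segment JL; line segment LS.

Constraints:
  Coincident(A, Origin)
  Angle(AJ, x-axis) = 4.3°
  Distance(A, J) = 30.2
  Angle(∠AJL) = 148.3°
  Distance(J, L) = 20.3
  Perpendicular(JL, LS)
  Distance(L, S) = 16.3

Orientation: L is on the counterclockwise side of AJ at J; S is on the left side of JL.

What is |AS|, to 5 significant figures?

45.997

A is at the origin; AJ runs at 4.3° with length 30.2, so J = 30.2·(cos 4.3°, sin 4.3°) = (30.115, 2.2644). ∠AJL = 148.3°, so JL runs at 4.3° + (180° − 148.3°) = 36.000° from the x-axis; with |JL| = 20.3, L = J + 20.3·(cos 36.000°, sin 36.000°) = (46.538, 14.196). JL is perpendicular to LS; with |LS| = 16.3 on the left of JL, S = L + 16.3·(-0.58779, 0.80902) = (36.957, 27.383). Then |AS| = |S − A| = 45.997.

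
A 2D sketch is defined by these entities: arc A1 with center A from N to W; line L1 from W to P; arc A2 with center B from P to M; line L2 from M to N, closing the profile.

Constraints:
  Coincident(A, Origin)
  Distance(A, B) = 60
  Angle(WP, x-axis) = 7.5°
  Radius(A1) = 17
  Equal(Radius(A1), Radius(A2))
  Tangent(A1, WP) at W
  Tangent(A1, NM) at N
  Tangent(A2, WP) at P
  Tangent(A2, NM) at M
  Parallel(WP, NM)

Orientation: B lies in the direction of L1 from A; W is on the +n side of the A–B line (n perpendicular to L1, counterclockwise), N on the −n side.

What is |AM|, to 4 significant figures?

62.36

The slot axis is L1's direction at 7.5°, so u = (cos 7.5°, sin 7.5°) = (0.9914, 0.1305) and n = (−sin 7.5°, cos 7.5°) = (-0.1305, 0.9914). A is at the origin and B lies 60.0 along u from A, so B = 60.0·u = (59.49, 7.832). Tangency of A1 to both parallel lines with radius 17.0 puts W and N at A ± 17.0·n: W = (-2.219, 16.85), N = (2.219, -16.85). Equal radii place P and M the same way about B: P = B + 17.0·n = (57.27, 24.69), M = B − 17.0·n = (61.71, -9.023). Then |AM| = |M − A| = 62.36.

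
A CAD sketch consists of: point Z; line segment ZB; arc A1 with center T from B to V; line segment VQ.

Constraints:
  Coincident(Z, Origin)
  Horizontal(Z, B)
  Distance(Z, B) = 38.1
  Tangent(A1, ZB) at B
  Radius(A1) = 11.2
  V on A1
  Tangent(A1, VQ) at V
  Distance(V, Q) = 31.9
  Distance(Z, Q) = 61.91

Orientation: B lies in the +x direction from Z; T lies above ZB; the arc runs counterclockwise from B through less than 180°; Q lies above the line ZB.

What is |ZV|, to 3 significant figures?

50.9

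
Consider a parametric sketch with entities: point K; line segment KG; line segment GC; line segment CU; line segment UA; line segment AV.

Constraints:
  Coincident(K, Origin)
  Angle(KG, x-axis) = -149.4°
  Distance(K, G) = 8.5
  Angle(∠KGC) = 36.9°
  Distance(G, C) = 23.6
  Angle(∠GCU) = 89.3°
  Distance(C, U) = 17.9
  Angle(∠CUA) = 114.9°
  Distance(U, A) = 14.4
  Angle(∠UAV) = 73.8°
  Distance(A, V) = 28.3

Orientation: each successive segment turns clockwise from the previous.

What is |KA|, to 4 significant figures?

19.01

K is at the origin; KG runs at -149.4° with length 8.5, so G = (-7.316, -4.327). ∠KGC = 36.9° gives GC at 67.50° from the x-axis; with |GC| = 23.6, C = (1.715, 17.48). ∠GCU = 89.3° gives CU at -23.20° from the x-axis; with |CU| = 17.9, U = (18.17, 10.43). ∠CUA = 114.9° gives UA at -88.30° from the x-axis; with |UA| = 14.4, A = (18.59, -3.969). Then |KA| = |A − K| = 19.01.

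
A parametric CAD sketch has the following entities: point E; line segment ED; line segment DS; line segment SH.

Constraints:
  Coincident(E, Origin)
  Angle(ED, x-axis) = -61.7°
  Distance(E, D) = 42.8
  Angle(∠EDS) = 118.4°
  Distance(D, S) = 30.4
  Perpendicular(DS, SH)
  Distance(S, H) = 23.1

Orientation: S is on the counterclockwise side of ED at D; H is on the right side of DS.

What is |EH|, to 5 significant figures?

79.162

E is at the origin; ED runs at -61.7° with length 42.8, so D = 42.8·(cos -61.7°, sin -61.7°) = (20.291, -37.684). ∠EDS = 118.4°, so DS runs at -61.7° + (180° − 118.4°) = -0.10000° from the x-axis; with |DS| = 30.4, S = D + 30.4·(cos -0.10000°, sin -0.10000°) = (50.691, -37.737). DS ⟂ SH; with |SH| = 23.1 on the right of DS, H = S + 23.1·(-0.0017453, -1.0000) = (50.651, -60.837). Then |EH| = |H − E| = 79.162.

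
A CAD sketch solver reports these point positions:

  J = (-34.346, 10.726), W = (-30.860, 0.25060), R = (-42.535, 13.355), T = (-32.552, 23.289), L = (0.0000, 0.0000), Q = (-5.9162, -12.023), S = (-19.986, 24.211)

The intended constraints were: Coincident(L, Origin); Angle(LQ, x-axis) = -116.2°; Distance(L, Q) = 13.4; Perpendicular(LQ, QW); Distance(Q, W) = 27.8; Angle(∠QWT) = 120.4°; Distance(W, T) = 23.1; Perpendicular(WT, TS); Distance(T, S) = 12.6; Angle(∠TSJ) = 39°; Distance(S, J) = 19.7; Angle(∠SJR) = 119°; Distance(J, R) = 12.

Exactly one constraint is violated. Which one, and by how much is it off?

Distance(J, R) = 12 — off by 3.40.

L = (0.00, 0.00) ✓; LQ at -116.2° ✓; |LQ| = 13.40 ✓; ∠(LQ, QW) = 90.00° ✓; |QW| = 27.80 ✓; ∠QWT = 120.4° ✓; |WT| = 23.10 ✓; ∠(WT, TS) = 90.00° ✓; |TS| = 12.60 ✓; ∠TSJ = 39.00° ✓; |SJ| = 19.70 ✓; ∠SJR = 119.0° ✓; |JR| = 8.601 ✗.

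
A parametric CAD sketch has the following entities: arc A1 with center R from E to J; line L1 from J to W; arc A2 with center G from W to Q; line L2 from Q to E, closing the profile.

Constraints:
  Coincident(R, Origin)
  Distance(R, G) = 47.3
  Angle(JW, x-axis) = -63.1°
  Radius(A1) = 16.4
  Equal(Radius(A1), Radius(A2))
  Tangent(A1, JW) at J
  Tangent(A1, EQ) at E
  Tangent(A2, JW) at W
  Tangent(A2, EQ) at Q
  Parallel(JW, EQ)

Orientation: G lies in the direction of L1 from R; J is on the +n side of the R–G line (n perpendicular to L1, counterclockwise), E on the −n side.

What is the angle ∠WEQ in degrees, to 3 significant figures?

34.7°

Tangency of A1 to both parallel lines with radius 16.4 puts J and E at R ± 16.4·n: J = (14.6, 7.42), E = (-14.6, -7.42). Equal radii place W and Q the same way about G: W = G + 16.4·n = (36.0, -34.8), Q = G − 16.4·n = (6.77, -49.6). Then cos ∠WEQ = EW·EQ / (|EW||EQ|), giving 34.7°.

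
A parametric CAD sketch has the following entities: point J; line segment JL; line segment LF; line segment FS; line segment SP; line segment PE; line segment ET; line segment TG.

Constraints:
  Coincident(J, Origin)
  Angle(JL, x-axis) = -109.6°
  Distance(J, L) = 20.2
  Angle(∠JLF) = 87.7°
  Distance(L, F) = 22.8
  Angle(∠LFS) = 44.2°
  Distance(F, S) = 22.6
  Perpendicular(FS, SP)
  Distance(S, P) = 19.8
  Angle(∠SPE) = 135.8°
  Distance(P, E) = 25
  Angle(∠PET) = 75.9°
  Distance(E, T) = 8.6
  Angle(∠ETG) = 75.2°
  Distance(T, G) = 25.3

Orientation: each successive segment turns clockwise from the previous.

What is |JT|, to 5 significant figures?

41.529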